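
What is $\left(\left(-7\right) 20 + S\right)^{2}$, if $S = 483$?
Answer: $117649$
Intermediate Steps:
$\left(\left(-7\right) 20 + S\right)^{2} = \left(\left(-7\right) 20 + 483\right)^{2} = \left(-140 + 483\right)^{2} = 343^{2} = 117649$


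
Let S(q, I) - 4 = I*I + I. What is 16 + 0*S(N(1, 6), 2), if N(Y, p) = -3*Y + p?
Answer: 16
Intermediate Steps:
N(Y, p) = p - 3*Y
S(q, I) = 4 + I + I**2 (S(q, I) = 4 + (I*I + I) = 4 + (I**2 + I) = 4 + (I + I**2) = 4 + I + I**2)
16 + 0*S(N(1, 6), 2) = 16 + 0*(4 + 2 + 2**2) = 16 + 0*(4 + 2 + 4) = 16 + 0*10 = 16 + 0 = 16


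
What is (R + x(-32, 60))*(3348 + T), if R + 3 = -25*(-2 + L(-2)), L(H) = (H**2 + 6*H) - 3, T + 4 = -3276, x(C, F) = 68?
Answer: 26520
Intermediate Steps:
T = -3280 (T = -4 - 3276 = -3280)
L(H) = -3 + H**2 + 6*H
R = 322 (R = -3 - 25*(-2 + (-3 + (-2)**2 + 6*(-2))) = -3 - 25*(-2 + (-3 + 4 - 12)) = -3 - 25*(-2 - 11) = -3 - 25*(-13) = -3 + 325 = 322)
(R + x(-32, 60))*(3348 + T) = (322 + 68)*(3348 - 3280) = 390*68 = 26520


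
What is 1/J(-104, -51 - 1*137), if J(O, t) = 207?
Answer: 1/207 ≈ 0.0048309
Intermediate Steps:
1/J(-104, -51 - 1*137) = 1/207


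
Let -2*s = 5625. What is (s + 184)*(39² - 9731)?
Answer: 21579985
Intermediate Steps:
s = -5625/2 (s = -½*5625 = -5625/2 ≈ -2812.5)
(s + 184)*(39² - 9731) = (-5625/2 + 184)*(39² - 9731) = -5257*(1521 - 9731)/2 = -5257/2*(-8210) = 21579985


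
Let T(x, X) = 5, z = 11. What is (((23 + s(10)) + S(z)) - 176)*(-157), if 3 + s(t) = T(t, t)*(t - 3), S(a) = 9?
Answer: 17584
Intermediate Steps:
s(t) = -18 + 5*t (s(t) = -3 + 5*(t - 3) = -3 + 5*(-3 + t) = -3 + (-15 + 5*t) = -18 + 5*t)
(((23 + s(10)) + S(z)) - 176)*(-157) = (((23 + (-18 + 5*10)) + 9) - 176)*(-157) = (((23 + (-18 + 50)) + 9) - 176)*(-157) = (((23 + 32) + 9) - 176)*(-157) = ((55 + 9) - 176)*(-157) = (64 - 176)*(-157) = -112*(-157) = 17584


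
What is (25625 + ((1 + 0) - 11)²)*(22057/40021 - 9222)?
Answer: -9493852538625/40021 ≈ -2.3722e+8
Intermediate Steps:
(25625 + ((1 + 0) - 11)²)*(22057/40021 - 9222) = (25625 + (1 - 11)²)*(22057*(1/40021) - 9222) = (25625 + (-10)²)*(22057/40021 - 9222) = (25625 + 100)*(-369051605/40021) = 25725*(-369051605/40021) = -9493852538625/40021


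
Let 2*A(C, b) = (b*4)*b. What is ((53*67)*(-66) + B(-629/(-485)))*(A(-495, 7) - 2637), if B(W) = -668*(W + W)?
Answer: 290735441306/485 ≈ 5.9945e+8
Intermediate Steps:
A(C, b) = 2*b² (A(C, b) = ((b*4)*b)/2 = ((4*b)*b)/2 = (4*b²)/2 = 2*b²)
B(W) = -1336*W
((53*67)*(-66) + B(-629/(-485)))*(A(-495, 7) - 2637) = ((53*67)*(-66) - (-840344)/(-485))*(2*7² - 2637) = (3551*(-66) - (-840344)*(-1)/485)*(2*49 - 2637) = (-234366 - 1336*629/485)*(98 - 2637) = (-234366 - 840344/485)*(-2539) = -114507854/485*(-2539) = 290735441306/485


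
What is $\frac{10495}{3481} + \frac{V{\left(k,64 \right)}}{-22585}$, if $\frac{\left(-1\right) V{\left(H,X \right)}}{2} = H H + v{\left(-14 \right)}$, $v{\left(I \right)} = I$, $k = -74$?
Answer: $\frac{275056019}{78618385} \approx 3.4986$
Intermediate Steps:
$V{\left(H,X \right)} = 28 - 2 H^{2}$ ($V{\left(H,X \right)} = - 2 \left(H H - 14\right) = - 2 \left(H^{2} - 14\right) = - 2 \left(-14 + H^{2}\right) = 28 - 2 H^{2}$)
$\frac{10495}{3481} + \frac{V{\left(k,64 \right)}}{-22585} = \frac{10495}{3481} + \frac{28 - 2 \left(-74\right)^{2}}{-22585} = 10495 \cdot \frac{1}{3481} + \left(28 - 10952\right) \left(- \frac{1}{22585}\right) = \frac{10495}{3481} + \left(28 - 10952\right) \left(- \frac{1}{22585}\right) = \frac{10495}{3481} - - \frac{10924}{22585} = \frac{10495}{3481} + \frac{10924}{22585} = \frac{275056019}{78618385}$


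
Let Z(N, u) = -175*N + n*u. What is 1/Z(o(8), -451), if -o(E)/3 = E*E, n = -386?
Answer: 1/207686 ≈ 4.8150e-6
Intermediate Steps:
o(E) = -3*E² (o(E) = -3*E*E = -3*E²)
Z(N, u) = -386*u - 175*N (Z(N, u) = -175*N - 386*u = -386*u - 175*N)
1/Z(o(8), -451) = 1/(-386*(-451) - (-525)*8²) = 1/(174086 - (-525)*64) = 1/(174086 - 175*(-192)) = 1/(174086 + 33600) = 1/207686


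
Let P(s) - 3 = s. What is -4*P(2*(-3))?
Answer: 12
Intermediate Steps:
P(s) = 3 + s
-4*P(2*(-3)) = -4*(3 + 2*(-3)) = -4*(3 - 6) = -4*(-3) = 12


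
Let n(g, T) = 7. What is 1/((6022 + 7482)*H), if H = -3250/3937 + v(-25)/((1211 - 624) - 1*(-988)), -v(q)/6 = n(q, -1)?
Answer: -295275/3397930496 ≈ -8.6898e-5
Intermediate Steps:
v(q) = -42 (v(q) = -6*7 = -42)
H = -251624/295275 (H = -3250/3937 - 42/((1211 - 624) - 1*(-988)) = -3250*1/3937 - 42/(587 + 988) = -3250/3937 - 42/1575 = -3250/3937 - 42*1/1575 = -3250/3937 - 2/75 = -251624/295275 ≈ -0.85217)
1/((6022 + 7482)*H) = 1/((6022 + 7482)*(-251624/295275)) = -295275/251624/13504 = (1/13504)*(-295275/251624) = -295275/3397930496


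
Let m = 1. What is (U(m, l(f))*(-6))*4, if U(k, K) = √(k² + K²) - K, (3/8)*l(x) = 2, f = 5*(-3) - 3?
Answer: 128 - 8*√265 ≈ -2.2306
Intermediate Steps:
f = -18 (f = -15 - 3 = -18)
l(x) = 16/3 (l(x) = (8/3)*2 = 16/3)
U(k, K) = √(K² + k²) - K
(U(m, l(f))*(-6))*4 = ((√((16/3)² + 1²) - 1*16/3)*(-6))*4 = ((√(256/9 + 1) - 16/3)*(-6))*4 = ((√(265/9) - 16/3)*(-6))*4 = ((√265/3 - 16/3)*(-6))*4 = ((-16/3 + √265/3)*(-6))*4 = (32 - 2*√265)*4 = 128 - 8*√265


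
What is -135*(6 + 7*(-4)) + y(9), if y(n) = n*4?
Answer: 3006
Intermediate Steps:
y(n) = 4*n
-135*(6 + 7*(-4)) + y(9) = -135*(6 + 7*(-4)) + 4*9 = -135*(6 - 28) + 36 = -135*(-22) + 36 = 2970 + 36 = 3006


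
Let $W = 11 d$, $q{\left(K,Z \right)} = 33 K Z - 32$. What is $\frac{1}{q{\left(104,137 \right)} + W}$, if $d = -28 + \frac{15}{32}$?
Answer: $\frac{32}{15035173} \approx 2.1283 \cdot 10^{-6}$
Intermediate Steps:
$d = - \frac{881}{32}$ ($d = -28 + 15 \cdot \frac{1}{32} = -28 + \frac{15}{32} = - \frac{881}{32} \approx -27.531$)
$q{\left(K,Z \right)} = -32 + 33 K Z$ ($q{\left(K,Z \right)} = 33 K Z - 32 = -32 + 33 K Z$)
$W = - \frac{9691}{32}$ ($W = 11 \left(- \frac{881}{32}\right) = - \frac{9691}{32} \approx -302.84$)
$\frac{1}{q{\left(104,137 \right)} + W} = \frac{1}{\left(-32 + 33 \cdot 104 \cdot 137\right) - \frac{9691}{32}} = \frac{1}{\left(-32 + 470184\right) - \frac{9691}{32}} = \frac{1}{470152 - \frac{9691}{32}} = \frac{1}{\frac{15035173}{32}} = \frac{32}{15035173}$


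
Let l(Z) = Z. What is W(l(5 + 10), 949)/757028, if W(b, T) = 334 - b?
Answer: 319/757028 ≈ 0.00042138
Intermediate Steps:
W(l(5 + 10), 949)/757028 = (334 - (5 + 10))/757028 = (334 - 1*15)*(1/757028) = (334 - 15)*(1/757028) = 319*(1/757028) = 319/757028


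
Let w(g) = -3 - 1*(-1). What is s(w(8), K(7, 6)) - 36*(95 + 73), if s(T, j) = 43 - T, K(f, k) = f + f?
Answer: -6003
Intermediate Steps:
w(g) = -2 (w(g) = -3 + 1 = -2)
K(f, k) = 2*f
s(w(8), K(7, 6)) - 36*(95 + 73) = (43 - 1*(-2)) - 36*(95 + 73) = (43 + 2) - 36*168 = 45 - 6048 = -6003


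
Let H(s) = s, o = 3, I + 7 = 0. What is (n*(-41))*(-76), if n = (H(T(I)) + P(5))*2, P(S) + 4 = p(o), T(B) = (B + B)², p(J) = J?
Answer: 1215240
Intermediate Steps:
I = -7 (I = -7 + 0 = -7)
T(B) = 4*B² (T(B) = (2*B)² = 4*B²)
P(S) = -1 (P(S) = -4 + 3 = -1)
n = 390 (n = (4*(-7)² - 1)*2 = (4*49 - 1)*2 = (196 - 1)*2 = 195*2 = 390)
(n*(-41))*(-76) = (390*(-41))*(-76) = -15990*(-76) = 1215240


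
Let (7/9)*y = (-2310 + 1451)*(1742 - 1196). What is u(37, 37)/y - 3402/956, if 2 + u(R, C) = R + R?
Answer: -56987113/16013478 ≈ -3.5587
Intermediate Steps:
u(R, C) = -2 + 2*R (u(R, C) = -2 + (R + R) = -2 + 2*R)
y = -603018 (y = 9*((-2310 + 1451)*(1742 - 1196))/7 = 9*(-859*546)/7 = (9/7)*(-469014) = -603018)
u(37, 37)/y - 3402/956 = (-2 + 2*37)/(-603018) - 3402/956 = (-2 + 74)*(-1/603018) - 3402*1/956 = 72*(-1/603018) - 1701/478 = -4/33501 - 1701/478 = -56987113/16013478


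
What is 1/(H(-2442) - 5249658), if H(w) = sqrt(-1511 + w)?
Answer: -5249658/27558909120917 - I*sqrt(3953)/27558909120917 ≈ -1.9049e-7 - 2.2814e-12*I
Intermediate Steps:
1/(H(-2442) - 5249658) = 1/(sqrt(-1511 - 2442) - 5249658) = 1/(sqrt(-3953) - 5249658) = 1/(I*sqrt(3953) - 5249658) = 1/(-5249658 + I*sqrt(3953))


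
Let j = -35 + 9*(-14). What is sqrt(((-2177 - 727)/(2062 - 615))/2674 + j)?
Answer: I*sqrt(602598126807509)/1934639 ≈ 12.689*I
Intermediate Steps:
j = -161 (j = -35 - 126 = -161)
sqrt(((-2177 - 727)/(2062 - 615))/2674 + j) = sqrt(((-2177 - 727)/(2062 - 615))/2674 - 161) = sqrt(-2904/1447*(1/2674) - 161) = sqrt(-2904*1/1447*(1/2674) - 161) = sqrt(-2904/1447*1/2674 - 161) = sqrt(-1452/1934639 - 161) = sqrt(-311478331/1934639) = I*sqrt(602598126807509)/1934639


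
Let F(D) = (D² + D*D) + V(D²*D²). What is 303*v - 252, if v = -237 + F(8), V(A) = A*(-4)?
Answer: -4997631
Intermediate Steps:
V(A) = -4*A
F(D) = -4*D⁴ + 2*D² (F(D) = (D² + D*D) - 4*D²*D² = (D² + D²) - 4*D⁴ = 2*D² - 4*D⁴ = -4*D⁴ + 2*D²)
v = -16493 (v = -237 + 8²*(2 - 4*8²) = -237 + 64*(2 - 4*64) = -237 + 64*(2 - 256) = -237 + 64*(-254) = -237 - 16256 = -16493)
303*v - 252 = 303*(-16493) - 252 = -4997379 - 252 = -4997631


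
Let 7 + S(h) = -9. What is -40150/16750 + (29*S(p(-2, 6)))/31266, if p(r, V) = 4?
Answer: -12631019/5237055 ≈ -2.4119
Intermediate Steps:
S(h) = -16 (S(h) = -7 - 9 = -16)
-40150/16750 + (29*S(p(-2, 6)))/31266 = -40150/16750 + (29*(-16))/31266 = -40150*1/16750 - 464*1/31266 = -803/335 - 232/15633 = -12631019/5237055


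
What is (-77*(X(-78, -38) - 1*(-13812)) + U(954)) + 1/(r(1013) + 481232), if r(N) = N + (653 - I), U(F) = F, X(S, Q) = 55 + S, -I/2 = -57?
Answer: -512136784415/482784 ≈ -1.0608e+6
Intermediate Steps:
I = 114 (I = -2*(-57) = 114)
r(N) = 539 + N (r(N) = N + (653 - 1*114) = N + (653 - 114) = N + 539 = 539 + N)
(-77*(X(-78, -38) - 1*(-13812)) + U(954)) + 1/(r(1013) + 481232) = (-77*((55 - 78) - 1*(-13812)) + 954) + 1/((539 + 1013) + 481232) = (-77*(-23 + 13812) + 954) + 1/(1552 + 481232) = (-77*13789 + 954) + 1/482784 = (-1061753 + 954) + 1/482784 = -1060799 + 1/482784 = -512136784415/482784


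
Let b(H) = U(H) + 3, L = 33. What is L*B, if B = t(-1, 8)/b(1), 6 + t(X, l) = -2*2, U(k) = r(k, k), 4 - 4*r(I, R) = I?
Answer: -88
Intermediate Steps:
r(I, R) = 1 - I/4
U(k) = 1 - k/4
t(X, l) = -10 (t(X, l) = -6 - 2*2 = -6 - 4 = -10)
b(H) = 4 - H/4 (b(H) = (1 - H/4) + 3 = 4 - H/4)
B = -8/3 (B = -10/(4 - ¼*1) = -10/(4 - ¼) = -10/15/4 = -10*4/15 = -8/3 ≈ -2.6667)
L*B = 33*(-8/3) = -88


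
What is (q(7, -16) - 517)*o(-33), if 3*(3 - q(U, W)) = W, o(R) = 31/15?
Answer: -47306/45 ≈ -1051.2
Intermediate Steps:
o(R) = 31/15 (o(R) = 31*(1/15) = 31/15)
q(U, W) = 3 - W/3
(q(7, -16) - 517)*o(-33) = ((3 - ⅓*(-16)) - 517)*(31/15) = ((3 + 16/3) - 517)*(31/15) = (25/3 - 517)*(31/15) = -1526/3*31/15 = -47306/45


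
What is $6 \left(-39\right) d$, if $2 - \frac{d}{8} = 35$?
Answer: $61776$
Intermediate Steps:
$d = -264$ ($d = 16 - 280 = -264$)
$6 \left(-39\right) d = 6 \left(-39\right) \left(-264\right) = \left(-234\right) \left(-264\right) = 61776$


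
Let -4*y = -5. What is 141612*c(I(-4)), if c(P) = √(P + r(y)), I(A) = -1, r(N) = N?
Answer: 70806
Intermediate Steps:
y = 5/4 (y = -¼*(-5) = 5/4 ≈ 1.2500)
c(P) = √(5/4 + P) (c(P) = √(P + 5/4) = √(5/4 + P))
141612*c(I(-4)) = 141612*(√(5 + 4*(-1))/2) = 141612*(√(5 - 4)/2) = 141612*(√1/2) = 141612*((½)*1) = 141612*(½) = 70806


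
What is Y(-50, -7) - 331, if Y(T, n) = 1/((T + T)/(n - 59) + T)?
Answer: -529633/1600 ≈ -331.02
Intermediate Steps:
Y(T, n) = 1/(T + 2*T/(-59 + n)) (Y(T, n) = 1/((2*T)/(-59 + n) + T) = 1/(2*T/(-59 + n) + T) = 1/(T + 2*T/(-59 + n)))
Y(-50, -7) - 331 = (-59 - 7)/((-50)*(-57 - 7)) - 331 = -1/50*(-66)/(-64) - 331 = -1/50*(-1/64)*(-66) - 331 = -33/1600 - 331 = -529633/1600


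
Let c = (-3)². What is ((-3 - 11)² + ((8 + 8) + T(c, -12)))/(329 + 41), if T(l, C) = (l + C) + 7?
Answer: 108/185 ≈ 0.58378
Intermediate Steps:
c = 9
T(l, C) = 7 + C + l (T(l, C) = (C + l) + 7 = 7 + C + l)
((-3 - 11)² + ((8 + 8) + T(c, -12)))/(329 + 41) = ((-3 - 11)² + ((8 + 8) + (7 - 12 + 9)))/(329 + 41) = ((-14)² + (16 + 4))/370 = (196 + 20)*(1/370) = 216*(1/370) = 108/185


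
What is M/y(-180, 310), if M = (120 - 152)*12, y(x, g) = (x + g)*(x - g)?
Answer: 96/15925 ≈ 0.0060283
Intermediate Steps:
y(x, g) = (g + x)*(x - g)
M = -384 (M = -32*12 = -384)
M/y(-180, 310) = -384/((-180)**2 - 1*310**2) = -384/(32400 - 1*96100) = -384/(32400 - 96100) = -384/(-63700) = -384*(-1/63700) = 96/15925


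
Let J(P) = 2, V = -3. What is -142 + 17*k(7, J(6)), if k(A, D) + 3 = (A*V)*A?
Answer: -2692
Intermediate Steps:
k(A, D) = -3 - 3*A² (k(A, D) = -3 + (A*(-3))*A = -3 + (-3*A)*A = -3 - 3*A²)
-142 + 17*k(7, J(6)) = -142 + 17*(-3 - 3*7²) = -142 + 17*(-3 - 3*49) = -142 + 17*(-3 - 147) = -142 + 17*(-150) = -142 - 2550 = -2692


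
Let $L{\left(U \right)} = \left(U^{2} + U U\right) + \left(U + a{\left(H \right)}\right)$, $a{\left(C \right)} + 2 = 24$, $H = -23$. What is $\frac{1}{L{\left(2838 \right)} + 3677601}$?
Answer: $\frac{1}{19788949} \approx 5.0533 \cdot 10^{-8}$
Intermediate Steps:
$a{\left(C \right)} = 22$ ($a{\left(C \right)} = -2 + 24 = 22$)
$L{\left(U \right)} = 22 + U + 2 U^{2}$ ($L{\left(U \right)} = \left(U^{2} + U U\right) + \left(U + 22\right) = \left(U^{2} + U^{2}\right) + \left(22 + U\right) = 2 U^{2} + \left(22 + U\right) = 22 + U + 2 U^{2}$)
$\frac{1}{L{\left(2838 \right)} + 3677601} = \frac{1}{\left(22 + 2838 + 2 \cdot 2838^{2}\right) + 3677601} = \frac{1}{\left(22 + 2838 + 2 \cdot 8054244\right) + 3677601} = \frac{1}{\left(22 + 2838 + 16108488\right) + 3677601} = \frac{1}{16111348 + 3677601} = \frac{1}{19788949}$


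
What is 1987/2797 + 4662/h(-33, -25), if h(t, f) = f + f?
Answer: -6470132/69925 ≈ -92.530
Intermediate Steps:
h(t, f) = 2*f
1987/2797 + 4662/h(-33, -25) = 1987/2797 + 4662/((2*(-25))) = 1987*(1/2797) + 4662/(-50) = 1987/2797 + 4662*(-1/50) = 1987/2797 - 2331/25 = -6470132/69925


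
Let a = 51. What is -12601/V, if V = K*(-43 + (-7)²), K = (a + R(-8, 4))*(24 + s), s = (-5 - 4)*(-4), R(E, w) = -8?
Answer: -12601/15480 ≈ -0.81402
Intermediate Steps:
s = 36 (s = -9*(-4) = 36)
K = 2580 (K = (51 - 8)*(24 + 36) = 43*60 = 2580)
V = 15480 (V = 2580*(-43 + (-7)²) = 2580*(-43 + 49) = 2580*6 = 15480)
-12601/V = -12601/15480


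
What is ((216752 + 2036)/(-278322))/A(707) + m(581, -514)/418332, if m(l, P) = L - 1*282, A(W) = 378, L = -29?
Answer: -10353749941/3667576465476 ≈ -0.0028231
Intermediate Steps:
m(l, P) = -311 (m(l, P) = -29 - 1*282 = -29 - 282 = -311)
((216752 + 2036)/(-278322))/A(707) + m(581, -514)/418332 = ((216752 + 2036)/(-278322))/378 - 311/418332 = (218788*(-1/278322))*(1/378) - 311*1/418332 = -109394/139161*1/378 - 311/418332 = -54697/26301429 - 311/418332 = -10353749941/3667576465476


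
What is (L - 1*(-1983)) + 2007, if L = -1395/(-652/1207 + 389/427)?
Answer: 43597155/191119 ≈ 228.12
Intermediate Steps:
L = -718967655/191119 (L = -1395/(-652*1/1207 + 389*(1/427)) = -1395/(-652/1207 + 389/427) = -1395/191119/515389 = -1395*515389/191119 = -718967655/191119 ≈ -3761.9)
(L - 1*(-1983)) + 2007 = (-718967655/191119 - 1*(-1983)) + 2007 = (-718967655/191119 + 1983) + 2007 = -339978678/191119 + 2007 = 43597155/191119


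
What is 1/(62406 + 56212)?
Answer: 1/118618 ≈ 8.4304e-6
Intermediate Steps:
1/(62406 + 56212) = 1/118618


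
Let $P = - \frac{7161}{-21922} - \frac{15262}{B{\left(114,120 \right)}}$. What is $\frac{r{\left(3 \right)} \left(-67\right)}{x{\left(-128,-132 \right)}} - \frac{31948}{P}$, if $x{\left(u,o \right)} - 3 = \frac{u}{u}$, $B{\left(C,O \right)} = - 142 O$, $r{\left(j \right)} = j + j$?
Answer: $- \frac{5990045756571}{228298502} \approx -26238.0$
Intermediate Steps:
$r{\left(j \right)} = 2 j$
$x{\left(u,o \right)} = 4$ ($x{\left(u,o \right)} = 3 + \frac{u}{u} = 3 + 1 = 4$)
$P = \frac{114149251}{93387720}$ ($P = - \frac{7161}{-21922} - \frac{15262}{\left(-142\right) 120} = \left(-7161\right) \left(- \frac{1}{21922}\right) - \frac{15262}{-17040} = \frac{7161}{21922} - - \frac{7631}{8520} = \frac{7161}{21922} + \frac{7631}{8520} = \frac{114149251}{93387720} \approx 1.2223$)
$\frac{r{\left(3 \right)} \left(-67\right)}{x{\left(-128,-132 \right)}} - \frac{31948}{P} = \frac{2 \cdot 3 \left(-67\right)}{4} - \frac{31948}{\frac{114149251}{93387720}} = 6 \left(-67\right) \frac{1}{4} - \frac{2983550878560}{114149251} = \left(-402\right) \frac{1}{4} - \frac{2983550878560}{114149251} = - \frac{201}{2} - \frac{2983550878560}{114149251} = - \frac{5990045756571}{228298502}$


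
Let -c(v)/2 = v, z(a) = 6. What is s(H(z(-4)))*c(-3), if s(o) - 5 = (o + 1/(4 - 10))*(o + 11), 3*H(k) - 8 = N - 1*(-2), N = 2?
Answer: 375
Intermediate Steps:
H(k) = 4 (H(k) = 8/3 + (2 - 1*(-2))/3 = 8/3 + (2 + 2)/3 = 8/3 + (⅓)*4 = 8/3 + 4/3 = 4)
c(v) = -2*v
s(o) = 5 + (11 + o)*(-⅙ + o) (s(o) = 5 + (o + 1/(4 - 10))*(o + 11) = 5 + (o + 1/(-6))*(11 + o) = 5 + (o - ⅙)*(11 + o) = 5 + (-⅙ + o)*(11 + o) = 5 + (11 + o)*(-⅙ + o))
s(H(z(-4)))*c(-3) = (19/6 + 4² + (65/6)*4)*(-2*(-3)) = (19/6 + 16 + 130/3)*6 = (125/2)*6 = 375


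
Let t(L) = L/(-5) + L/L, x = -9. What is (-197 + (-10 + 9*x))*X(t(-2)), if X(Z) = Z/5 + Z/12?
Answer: -2856/25 ≈ -114.24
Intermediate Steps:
t(L) = 1 - L/5 (t(L) = L*(-1/5) + 1 = -L/5 + 1 = 1 - L/5)
X(Z) = 17*Z/60 (X(Z) = Z*(1/5) + Z*(1/12) = Z/5 + Z/12 = 17*Z/60)
(-197 + (-10 + 9*x))*X(t(-2)) = (-197 + (-10 + 9*(-9)))*(17*(1 - 1/5*(-2))/60) = (-197 + (-10 - 81))*(17*(1 + 2/5)/60) = (-197 - 91)*((17/60)*(7/5)) = -288*119/300 = -2856/25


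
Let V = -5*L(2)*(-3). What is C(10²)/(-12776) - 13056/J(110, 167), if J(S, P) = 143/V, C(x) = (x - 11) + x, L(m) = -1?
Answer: 2502024813/1826968 ≈ 1369.5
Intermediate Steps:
C(x) = -11 + 2*x (C(x) = (-11 + x) + x = -11 + 2*x)
V = -15 (V = -5*(-1)*(-3) = 5*(-3) = -15)
J(S, P) = -143/15 (J(S, P) = 143/(-15) = 143*(-1/15) = -143/15)
C(10²)/(-12776) - 13056/J(110, 167) = (-11 + 2*10²)/(-12776) - 13056/(-143/15) = (-11 + 2*100)*(-1/12776) - 13056*(-15/143) = (-11 + 200)*(-1/12776) + 195840/143 = 189*(-1/12776) + 195840/143 = -189/12776 + 195840/143 = 2502024813/1826968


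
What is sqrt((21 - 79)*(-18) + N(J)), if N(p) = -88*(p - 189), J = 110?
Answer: 2*sqrt(1999) ≈ 89.420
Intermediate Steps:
N(p) = 16632 - 88*p (N(p) = -88*(-189 + p) = 16632 - 88*p)
sqrt((21 - 79)*(-18) + N(J)) = sqrt((21 - 79)*(-18) + (16632 - 88*110)) = sqrt(-58*(-18) + (16632 - 9680)) = sqrt(1044 + 6952) = sqrt(7996) = 2*sqrt(1999)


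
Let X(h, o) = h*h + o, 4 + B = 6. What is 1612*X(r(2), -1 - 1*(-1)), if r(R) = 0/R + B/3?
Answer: 6448/9 ≈ 716.44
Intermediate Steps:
B = 2 (B = -4 + 6 = 2)
r(R) = 2/3 (r(R) = 0/R + 2/3 = 0 + 2*(1/3) = 0 + 2/3 = 2/3)
X(h, o) = o + h**2 (X(h, o) = h**2 + o = o + h**2)
1612*X(r(2), -1 - 1*(-1)) = 1612*((-1 - 1*(-1)) + (2/3)**2) = 1612*((-1 + 1) + 4/9) = 1612*(0 + 4/9) = 1612*(4/9) = 6448/9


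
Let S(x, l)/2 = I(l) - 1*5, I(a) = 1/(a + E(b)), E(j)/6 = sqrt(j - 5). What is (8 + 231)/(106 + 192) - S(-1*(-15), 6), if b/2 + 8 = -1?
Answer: 115735/10728 + I*sqrt(23)/72 ≈ 10.788 + 0.066609*I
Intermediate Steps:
b = -18 (b = -16 + 2*(-1) = -16 - 2 = -18)
E(j) = 6*sqrt(-5 + j) (E(j) = 6*sqrt(j - 5) = 6*sqrt(-5 + j))
I(a) = 1/(a + 6*I*sqrt(23)) (I(a) = 1/(a + 6*sqrt(-5 - 18)) = 1/(a + 6*sqrt(-23)) = 1/(a + 6*(I*sqrt(23))) = 1/(a + 6*I*sqrt(23)))
S(x, l) = -10 + 2/(l + 6*I*sqrt(23)) (S(x, l) = 2*(1/(l + 6*I*sqrt(23)) - 1*5) = 2*(1/(l + 6*I*sqrt(23)) - 5) = 2*(-5 + 1/(l + 6*I*sqrt(23))) = -10 + 2/(l + 6*I*sqrt(23)))
(8 + 231)/(106 + 192) - S(-1*(-15), 6) = (8 + 231)/(106 + 192) - (-10 + 2/(6 + 6*I*sqrt(23))) = 239/298 + (10 - 2/(6 + 6*I*sqrt(23))) = 3219/298 - 2/(6 + 6*I*sqrt(23))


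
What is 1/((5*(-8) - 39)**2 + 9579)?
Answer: 1/15820 ≈ 6.3211e-5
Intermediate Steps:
1/((5*(-8) - 39)**2 + 9579) = 1/((-40 - 39)**2 + 9579) = 1/((-79)**2 + 9579) = 1/(6241 + 9579) = 1/15820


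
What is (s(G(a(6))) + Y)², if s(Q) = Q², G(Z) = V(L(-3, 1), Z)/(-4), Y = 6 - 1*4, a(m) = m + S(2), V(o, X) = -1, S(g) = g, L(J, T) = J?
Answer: 1089/256 ≈ 4.2539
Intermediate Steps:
a(m) = 2 + m (a(m) = m + 2 = 2 + m)
Y = 2 (Y = 6 - 4 = 2)
G(Z) = ¼ (G(Z) = -1/(-4) = -1*(-¼) = ¼)
(s(G(a(6))) + Y)² = ((¼)² + 2)² = (1/16 + 2)² = (33/16)² = 1089/256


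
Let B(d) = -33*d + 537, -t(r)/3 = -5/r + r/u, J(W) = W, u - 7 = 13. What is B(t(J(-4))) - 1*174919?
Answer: -3485561/20 ≈ -1.7428e+5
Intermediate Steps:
u = 20 (u = 7 + 13 = 20)
t(r) = 15/r - 3*r/20 (t(r) = -3*(-5/r + r/20) = 15/r - 3*r/20)
B(d) = 537 - 33*d
B(t(J(-4))) - 1*174919 = (537 - 33*(15/(-4) - 3/20*(-4))) - 1*174919 = (537 - 33*(15*(-¼) + ⅗)) - 174919 = (537 - 33*(-15/4 + ⅗)) - 174919 = (537 - 33*(-63/20)) - 174919 = (537 + 2079/20) - 174919 = 12819/20 - 174919 = -3485561/20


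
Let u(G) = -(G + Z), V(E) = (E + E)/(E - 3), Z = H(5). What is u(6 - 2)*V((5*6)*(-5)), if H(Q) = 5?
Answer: -300/17 ≈ -17.647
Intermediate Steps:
Z = 5
V(E) = 2*E/(-3 + E) (V(E) = (2*E)/(-3 + E) = 2*E/(-3 + E))
u(G) = -5 - G (u(G) = -(G + 5) = -(5 + G) = -5 - G)
u(6 - 2)*V((5*6)*(-5)) = (-5 - (6 - 2))*(2*((5*6)*(-5))/(-3 + (5*6)*(-5))) = (-5 - 1*4)*(2*(30*(-5))/(-3 + 30*(-5))) = (-5 - 4)*(2*(-150)/(-3 - 150)) = -18*(-150)/(-153) = -18*(-150)*(-1)/153 = -9*100/51 = -300/17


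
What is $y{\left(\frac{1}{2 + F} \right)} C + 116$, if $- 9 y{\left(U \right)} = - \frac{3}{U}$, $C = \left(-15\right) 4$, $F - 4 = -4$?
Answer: $76$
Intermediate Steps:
$F = 0$ ($F = 4 - 4 = 0$)
$C = -60$
$y{\left(U \right)} = \frac{1}{3 U}$ ($y{\left(U \right)} = - \frac{\left(-3\right) \frac{1}{U}}{9} = \frac{1}{3 U}$)
$y{\left(\frac{1}{2 + F} \right)} C + 116 = \frac{1}{3 \frac{1}{2 + 0}} \left(-60\right) + 116 = \frac{1}{3 \cdot \frac{1}{2}} \left(-60\right) + 116 = \frac{\frac{1}{\frac{1}{2}}}{3} \left(-60\right) + 116 = \frac{1}{3} \cdot 2 \left(-60\right) + 116 = \frac{2}{3} \left(-60\right) + 116 = -40 + 116 = 76$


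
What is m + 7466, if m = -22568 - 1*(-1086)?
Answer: -14016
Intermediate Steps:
m = -21482 (m = -22568 + 1086 = -21482)
m + 7466 = -21482 + 7466 = -14016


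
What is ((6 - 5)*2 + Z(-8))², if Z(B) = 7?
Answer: 81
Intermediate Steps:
((6 - 5)*2 + Z(-8))² = ((6 - 5)*2 + 7)² = (1*2 + 7)² = (2 + 7)² = 9² = 81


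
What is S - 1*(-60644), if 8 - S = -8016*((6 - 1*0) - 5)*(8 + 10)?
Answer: 204940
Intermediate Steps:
S = 144296 (S = 8 - (-8016)*((6 - 1*0) - 5)*(8 + 10) = 8 - (-8016)*((6 + 0) - 5)*18 = 8 - (-8016)*(6 - 5)*18 = 8 - (-8016)*1*18 = 8 - (-8016)*18 = 8 - 1*(-144288) = 8 + 144288 = 144296)
S - 1*(-60644) = 144296 - 1*(-60644) = 144296 + 60644 = 204940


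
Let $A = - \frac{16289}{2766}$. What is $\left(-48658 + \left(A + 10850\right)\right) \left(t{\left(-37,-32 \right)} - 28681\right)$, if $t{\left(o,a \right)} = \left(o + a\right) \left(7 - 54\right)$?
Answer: $\frac{1330321127023}{1383} \approx 9.6191 \cdot 10^{8}$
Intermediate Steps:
$t{\left(o,a \right)} = - 47 a - 47 o$ ($t{\left(o,a \right)} = \left(a + o\right) \left(-47\right) = - 47 a - 47 o$)
$A = - \frac{16289}{2766}$ ($A = \left(-16289\right) \frac{1}{2766} = - \frac{16289}{2766} \approx -5.889$)
$\left(-48658 + \left(A + 10850\right)\right) \left(t{\left(-37,-32 \right)} - 28681\right) = \left(-48658 + \left(- \frac{16289}{2766} + 10850\right)\right) \left(\left(\left(-47\right) \left(-32\right) - -1739\right) - 28681\right) = \left(-48658 + \frac{29994811}{2766}\right) \left(\left(1504 + 1739\right) - 28681\right) = - \frac{104593217 \left(3243 - 28681\right)}{2766} = \left(- \frac{104593217}{2766}\right) \left(-25438\right) = \frac{1330321127023}{1383}$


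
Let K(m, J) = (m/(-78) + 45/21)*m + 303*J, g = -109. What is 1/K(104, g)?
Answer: -21/691799 ≈ -3.0356e-5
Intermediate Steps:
K(m, J) = 303*J + m*(15/7 - m/78) (K(m, J) = (m*(-1/78) + 45*(1/21))*m + 303*J = (-m/78 + 15/7)*m + 303*J = (15/7 - m/78)*m + 303*J = m*(15/7 - m/78) + 303*J = 303*J + m*(15/7 - m/78))
1/K(104, g) = 1/(303*(-109) - 1/78*104² + (15/7)*104) = 1/(-33027 - 1/78*10816 + 1560/7) = 1/(-33027 - 416/3 + 1560/7) = 1/(-691799/21) = -21/691799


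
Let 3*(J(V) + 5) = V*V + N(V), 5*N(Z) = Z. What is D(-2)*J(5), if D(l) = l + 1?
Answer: -11/3 ≈ -3.6667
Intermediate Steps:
D(l) = 1 + l
N(Z) = Z/5
J(V) = -5 + V²/3 + V/15 (J(V) = -5 + (V*V + V/5)/3 = -5 + (V² + V/5)/3 = -5 + (V²/3 + V/15) = -5 + V²/3 + V/15)
D(-2)*J(5) = (1 - 2)*(-5 + (⅓)*5² + (1/15)*5) = -(-5 + (⅓)*25 + ⅓) = -(-5 + 25/3 + ⅓) = -1*11/3 = -11/3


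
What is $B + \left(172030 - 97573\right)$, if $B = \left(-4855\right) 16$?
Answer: $-3223$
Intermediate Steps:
$B = -77680$
$B + \left(172030 - 97573\right) = -77680 + \left(172030 - 97573\right) = -77680 + 74457 = -3223$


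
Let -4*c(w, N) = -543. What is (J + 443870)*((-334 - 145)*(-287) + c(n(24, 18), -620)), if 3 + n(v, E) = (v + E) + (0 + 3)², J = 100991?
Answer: 299910564535/4 ≈ 7.4978e+10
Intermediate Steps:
n(v, E) = 6 + E + v (n(v, E) = -3 + ((v + E) + (0 + 3)²) = -3 + ((E + v) + 3²) = -3 + ((E + v) + 9) = -3 + (9 + E + v) = 6 + E + v)
c(w, N) = 543/4 (c(w, N) = -¼*(-543) = 543/4)
(J + 443870)*((-334 - 145)*(-287) + c(n(24, 18), -620)) = (100991 + 443870)*((-334 - 145)*(-287) + 543/4) = 544861*(-479*(-287) + 543/4) = 544861*(137473 + 543/4) = 544861*(550435/4) = 299910564535/4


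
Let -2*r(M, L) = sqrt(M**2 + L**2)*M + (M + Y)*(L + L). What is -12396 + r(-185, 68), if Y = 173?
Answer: -11580 + 185*sqrt(38849)/2 ≈ 6651.9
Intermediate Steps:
r(M, L) = -L*(173 + M) - M*sqrt(L**2 + M**2)/2 (r(M, L) = -(sqrt(M**2 + L**2)*M + (M + 173)*(L + L))/2 = -(sqrt(L**2 + M**2)*M + (173 + M)*(2*L))/2 = -(M*sqrt(L**2 + M**2) + 2*L*(173 + M))/2 = -L*(173 + M) - M*sqrt(L**2 + M**2)/2)
-12396 + r(-185, 68) = -12396 + (-173*68 - 1*68*(-185) - 1/2*(-185)*sqrt(68**2 + (-185)**2)) = -12396 + (-11764 + 12580 - 1/2*(-185)*sqrt(4624 + 34225)) = -12396 + (-11764 + 12580 - 1/2*(-185)*sqrt(38849)) = -12396 + (-11764 + 12580 + 185*sqrt(38849)/2) = -12396 + (816 + 185*sqrt(38849)/2) = -11580 + 185*sqrt(38849)/2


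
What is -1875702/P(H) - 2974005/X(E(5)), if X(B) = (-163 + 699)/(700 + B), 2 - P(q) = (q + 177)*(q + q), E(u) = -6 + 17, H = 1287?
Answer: -3984103695363549/1009913512 ≈ -3.9450e+6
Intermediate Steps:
E(u) = 11
P(q) = 2 - 2*q*(177 + q) (P(q) = 2 - (q + 177)*(q + q) = 2 - (177 + q)*2*q = 2 - 2*q*(177 + q))
X(B) = 536/(700 + B)
-1875702/P(H) - 2974005/X(E(5)) = -1875702/(2 - 354*1287 - 2*1287²) - 2974005/(536/(700 + 11)) = -1875702/(2 - 455598 - 2*1656369) - 2974005/(536/711) = -1875702/(2 - 455598 - 3312738) - 2974005/(536*(1/711)) = -1875702/(-3768334) - 2974005/536/711 = -1875702*(-1/3768334) - 2974005*711/536 = 937851/1884167 - 2114517555/536 = -3984103695363549/1009913512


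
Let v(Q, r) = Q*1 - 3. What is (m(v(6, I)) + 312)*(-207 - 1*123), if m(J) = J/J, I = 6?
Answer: -103290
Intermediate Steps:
v(Q, r) = -3 + Q (v(Q, r) = Q - 3 = -3 + Q)
m(J) = 1
(m(v(6, I)) + 312)*(-207 - 1*123) = (1 + 312)*(-207 - 1*123) = 313*(-207 - 123) = 313*(-330) = -103290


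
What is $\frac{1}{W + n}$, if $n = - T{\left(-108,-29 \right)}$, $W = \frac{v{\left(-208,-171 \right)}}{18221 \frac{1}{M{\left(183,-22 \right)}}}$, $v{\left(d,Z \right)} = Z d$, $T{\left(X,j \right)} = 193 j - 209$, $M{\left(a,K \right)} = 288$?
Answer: $\frac{959}{6107090} \approx 0.00015703$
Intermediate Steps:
$T{\left(X,j \right)} = -209 + 193 j$
$W = \frac{539136}{959}$ ($W = \frac{\left(-171\right) \left(-208\right)}{18221 \cdot \frac{1}{288}} = \frac{35568}{18221 \cdot \frac{1}{288}} = \frac{35568}{\frac{18221}{288}} = 35568 \cdot \frac{288}{18221} = \frac{539136}{959} \approx 562.19$)
$n = 5806$ ($n = - (-209 + 193 \left(-29\right)) = - (-209 - 5597) = \left(-1\right) \left(-5806\right) = 5806$)
$\frac{1}{W + n} = \frac{1}{\frac{539136}{959} + 5806} = \frac{1}{\frac{6107090}{959}} = \frac{959}{6107090}$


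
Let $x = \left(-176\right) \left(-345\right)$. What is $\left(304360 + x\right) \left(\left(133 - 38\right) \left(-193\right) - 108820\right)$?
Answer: $-46421747400$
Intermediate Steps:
$x = 60720$
$\left(304360 + x\right) \left(\left(133 - 38\right) \left(-193\right) - 108820\right) = \left(304360 + 60720\right) \left(\left(133 - 38\right) \left(-193\right) - 108820\right) = 365080 \left(95 \left(-193\right) - 108820\right) = 365080 \left(-18335 - 108820\right) = 365080 \left(-127155\right) = -46421747400$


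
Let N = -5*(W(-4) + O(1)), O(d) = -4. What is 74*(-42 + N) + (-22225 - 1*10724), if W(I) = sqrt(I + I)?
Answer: -34577 - 740*I*sqrt(2) ≈ -34577.0 - 1046.5*I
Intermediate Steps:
W(I) = sqrt(2)*sqrt(I) (W(I) = sqrt(2*I) = sqrt(2)*sqrt(I))
N = 20 - 10*I*sqrt(2) (N = -5*(sqrt(2)*sqrt(-4) - 4) = -5*(sqrt(2)*(2*I) - 4) = -5*(2*I*sqrt(2) - 4) = -5*(-4 + 2*I*sqrt(2)) = 20 - 10*I*sqrt(2) ≈ 20.0 - 14.142*I)
74*(-42 + N) + (-22225 - 1*10724) = 74*(-42 + (20 - 10*I*sqrt(2))) + (-22225 - 1*10724) = 74*(-22 - 10*I*sqrt(2)) + (-22225 - 10724) = (-1628 - 740*I*sqrt(2)) - 32949 = -34577 - 740*I*sqrt(2)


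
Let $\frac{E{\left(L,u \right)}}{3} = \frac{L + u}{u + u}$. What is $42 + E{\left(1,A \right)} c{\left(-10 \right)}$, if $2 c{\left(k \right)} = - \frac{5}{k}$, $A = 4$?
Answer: $\frac{1359}{32} \approx 42.469$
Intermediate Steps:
$c{\left(k \right)} = - \frac{5}{2 k}$ ($c{\left(k \right)} = \frac{\left(-5\right) \frac{1}{k}}{2} = - \frac{5}{2 k}$)
$E{\left(L,u \right)} = \frac{3 \left(L + u\right)}{2 u}$ ($E{\left(L,u \right)} = 3 \frac{L + u}{u + u} = 3 \frac{L + u}{2 u} = \frac{3 \left(L + u\right)}{2 u}$)
$42 + E{\left(1,A \right)} c{\left(-10 \right)} = 42 + \frac{3 \left(1 + 4\right)}{2 \cdot 4} \left(- \frac{5}{2 \left(-10\right)}\right) = 42 + \frac{3}{2} \cdot \frac{1}{4} \cdot 5 \left(\left(- \frac{5}{2}\right) \left(- \frac{1}{10}\right)\right) = 42 + \frac{15}{8} \cdot \frac{1}{4} = 42 + \frac{15}{32} = \frac{1359}{32}$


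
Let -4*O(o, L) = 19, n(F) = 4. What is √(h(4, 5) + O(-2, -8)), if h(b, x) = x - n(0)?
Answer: I*√15/2 ≈ 1.9365*I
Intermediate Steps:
O(o, L) = -19/4 (O(o, L) = -¼*19 = -19/4)
h(b, x) = -4 + x (h(b, x) = x - 1*4 = x - 4 = -4 + x)
√(h(4, 5) + O(-2, -8)) = √((-4 + 5) - 19/4) = √(1 - 19/4) = √(-15/4) = I*√15/2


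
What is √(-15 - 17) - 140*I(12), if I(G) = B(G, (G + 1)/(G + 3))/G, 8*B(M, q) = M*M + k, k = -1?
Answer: -5005/24 + 4*I*√2 ≈ -208.54 + 5.6569*I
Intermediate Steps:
B(M, q) = -⅛ + M²/8 (B(M, q) = (M*M - 1)/8 = (M² - 1)/8 = (-1 + M²)/8 = -⅛ + M²/8)
I(G) = (-⅛ + G²/8)/G
√(-15 - 17) - 140*I(12) = √(-15 - 17) - 35*(-1 + 12²)/(2*12) = √(-32) - 35*(-1 + 144)/(2*12) = 4*I*√2 - 35*143/(2*12) = 4*I*√2 - 140*143/96 = 4*I*√2 - 5005/24 = -5005/24 + 4*I*√2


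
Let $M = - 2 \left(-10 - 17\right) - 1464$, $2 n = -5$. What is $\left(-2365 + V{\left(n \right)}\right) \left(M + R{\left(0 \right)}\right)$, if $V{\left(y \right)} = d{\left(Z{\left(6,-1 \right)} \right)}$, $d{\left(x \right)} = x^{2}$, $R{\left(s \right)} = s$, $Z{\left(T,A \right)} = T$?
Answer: $3283890$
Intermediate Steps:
$n = - \frac{5}{2}$ ($n = \frac{1}{2} \left(-5\right) = - \frac{5}{2} \approx -2.5$)
$M = -1410$ ($M = \left(-2\right) \left(-27\right) - 1464 = 54 - 1464 = -1410$)
$V{\left(y \right)} = 36$ ($V{\left(y \right)} = 6^{2} = 36$)
$\left(-2365 + V{\left(n \right)}\right) \left(M + R{\left(0 \right)}\right) = \left(-2365 + 36\right) \left(-1410 + 0\right) = \left(-2329\right) \left(-1410\right) = 3283890$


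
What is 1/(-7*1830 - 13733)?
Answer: -1/26543 ≈ -3.7675e-5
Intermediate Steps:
1/(-7*1830 - 13733) = 1/(-12810 - 13733) = 1/(-26543) = -1/26543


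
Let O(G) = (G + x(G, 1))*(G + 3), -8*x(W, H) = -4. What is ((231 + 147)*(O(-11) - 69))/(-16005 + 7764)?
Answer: -1890/2747 ≈ -0.68802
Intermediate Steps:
x(W, H) = 1/2 (x(W, H) = -1/8*(-4) = 1/2)
O(G) = (1/2 + G)*(3 + G) (O(G) = (G + 1/2)*(G + 3) = (1/2 + G)*(3 + G))
((231 + 147)*(O(-11) - 69))/(-16005 + 7764) = ((231 + 147)*((3/2 + (-11)**2 + (7/2)*(-11)) - 69))/(-16005 + 7764) = (378*((3/2 + 121 - 77/2) - 69))/(-8241) = -126*(84 - 69)/2747 = -126*15/2747 = -1/8241*5670 = -1890/2747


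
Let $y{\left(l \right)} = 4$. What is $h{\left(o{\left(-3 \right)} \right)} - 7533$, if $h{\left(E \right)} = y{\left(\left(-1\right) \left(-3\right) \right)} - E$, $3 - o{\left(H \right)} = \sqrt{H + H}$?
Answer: $-7532 + i \sqrt{6} \approx -7532.0 + 2.4495 i$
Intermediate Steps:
$o{\left(H \right)} = 3 - \sqrt{2} \sqrt{H}$ ($o{\left(H \right)} = 3 - \sqrt{H + H} = 3 - \sqrt{2 H} = 3 - \sqrt{2} \sqrt{H}$)
$h{\left(E \right)} = 4 - E$
$h{\left(o{\left(-3 \right)} \right)} - 7533 = \left(4 - \left(3 - \sqrt{2} \sqrt{-3}\right)\right) - 7533 = \left(4 - \left(3 - \sqrt{2} i \sqrt{3}\right)\right) - 7533 = \left(4 - \left(3 - i \sqrt{6}\right)\right) - 7533 = \left(1 + i \sqrt{6}\right) - 7533 = -7532 + i \sqrt{6}$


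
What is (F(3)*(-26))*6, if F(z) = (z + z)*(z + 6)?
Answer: -8424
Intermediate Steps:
F(z) = 2*z*(6 + z) (F(z) = (2*z)*(6 + z) = 2*z*(6 + z))
(F(3)*(-26))*6 = ((2*3*(6 + 3))*(-26))*6 = ((2*3*9)*(-26))*6 = (54*(-26))*6 = -1404*6 = -8424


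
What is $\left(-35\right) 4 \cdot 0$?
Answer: $0$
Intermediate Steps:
$\left(-35\right) 4 \cdot 0 = \left(-140\right) 0 = 0$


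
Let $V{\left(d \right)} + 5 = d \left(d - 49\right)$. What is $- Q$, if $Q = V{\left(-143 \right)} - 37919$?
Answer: $10468$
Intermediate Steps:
$V{\left(d \right)} = -5 + d \left(-49 + d\right)$ ($V{\left(d \right)} = -5 + d \left(d - 49\right) = -5 + d \left(-49 + d\right)$)
$Q = -10468$ ($Q = \left(-5 + \left(-143\right)^{2} - -7007\right) - 37919 = \left(-5 + 20449 + 7007\right) - 37919 = 27451 - 37919 = -10468$)
$- Q = \left(-1\right) \left(-10468\right) = 10468$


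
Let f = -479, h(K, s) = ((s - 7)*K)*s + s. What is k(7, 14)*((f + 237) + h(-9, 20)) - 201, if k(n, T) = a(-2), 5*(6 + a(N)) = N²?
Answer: 65607/5 ≈ 13121.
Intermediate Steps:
h(K, s) = s + K*s*(-7 + s) (h(K, s) = ((-7 + s)*K)*s + s = (K*(-7 + s))*s + s = K*s*(-7 + s) + s = s + K*s*(-7 + s))
a(N) = -6 + N²/5
k(n, T) = -26/5 (k(n, T) = -6 + (⅕)*(-2)² = -6 + (⅕)*4 = -6 + ⅘ = -26/5)
k(7, 14)*((f + 237) + h(-9, 20)) - 201 = -26*((-479 + 237) + 20*(1 - 7*(-9) - 9*20))/5 - 201 = -26*(-242 + 20*(1 + 63 - 180))/5 - 201 = -26*(-242 + 20*(-116))/5 - 201 = -26*(-242 - 2320)/5 - 201 = -26/5*(-2562) - 201 = 66612/5 - 201 = 65607/5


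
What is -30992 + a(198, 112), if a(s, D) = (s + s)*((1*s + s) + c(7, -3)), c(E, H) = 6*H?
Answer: 118696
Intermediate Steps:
a(s, D) = 2*s*(-18 + 2*s) (a(s, D) = (s + s)*((1*s + s) + 6*(-3)) = (2*s)*((s + s) - 18) = (2*s)*(2*s - 18) = (2*s)*(-18 + 2*s) = 2*s*(-18 + 2*s))
-30992 + a(198, 112) = -30992 + 4*198*(-9 + 198) = -30992 + 4*198*189 = -30992 + 149688 = 118696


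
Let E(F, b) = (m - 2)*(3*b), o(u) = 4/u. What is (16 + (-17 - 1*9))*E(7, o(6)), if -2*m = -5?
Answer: -10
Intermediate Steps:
m = 5/2 (m = -½*(-5) = 5/2 ≈ 2.5000)
E(F, b) = 3*b/2 (E(F, b) = (5/2 - 2)*(3*b) = (3*b)/2 = 3*b/2)
(16 + (-17 - 1*9))*E(7, o(6)) = (16 + (-17 - 1*9))*(3*(4/6)/2) = (16 + (-17 - 9))*(3*(4*(⅙))/2) = (16 - 26)*((3/2)*(⅔)) = -10*1 = -10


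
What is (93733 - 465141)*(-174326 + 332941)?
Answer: -58910879920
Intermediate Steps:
(93733 - 465141)*(-174326 + 332941) = -371408*158615 = -58910879920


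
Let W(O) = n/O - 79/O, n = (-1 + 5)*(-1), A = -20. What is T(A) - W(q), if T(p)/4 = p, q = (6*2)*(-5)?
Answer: -4883/60 ≈ -81.383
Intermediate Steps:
q = -60 (q = 12*(-5) = -60)
n = -4 (n = 4*(-1) = -4)
T(p) = 4*p
W(O) = -83/O (W(O) = -4/O - 79/O = -83/O)
T(A) - W(q) = 4*(-20) - (-83)/(-60) = -80 - (-83)*(-1)/60 = -80 - 1*83/60 = -80 - 83/60 = -4883/60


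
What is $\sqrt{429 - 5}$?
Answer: $2 \sqrt{106} \approx 20.591$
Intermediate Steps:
$\sqrt{429 - 5} = \sqrt{424} = 2 \sqrt{106}$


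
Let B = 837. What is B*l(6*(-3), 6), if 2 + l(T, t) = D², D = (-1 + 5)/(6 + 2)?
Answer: -5859/4 ≈ -1464.8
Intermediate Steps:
D = ½ (D = 4/8 = 4*(⅛) = ½ ≈ 0.50000)
l(T, t) = -7/4 (l(T, t) = -2 + (½)² = -2 + ¼ = -7/4)
B*l(6*(-3), 6) = 837*(-7/4) = -5859/4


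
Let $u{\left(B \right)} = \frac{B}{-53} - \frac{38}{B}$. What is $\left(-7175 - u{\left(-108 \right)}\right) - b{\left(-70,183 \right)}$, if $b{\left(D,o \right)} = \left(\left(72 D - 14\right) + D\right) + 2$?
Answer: $- \frac{5882525}{2862} \approx -2055.4$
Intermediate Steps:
$u{\left(B \right)} = - \frac{38}{B} - \frac{B}{53}$ ($u{\left(B \right)} = B \left(- \frac{1}{53}\right) - \frac{38}{B} = - \frac{B}{53} - \frac{38}{B} = - \frac{38}{B} - \frac{B}{53}$)
$b{\left(D,o \right)} = -12 + 73 D$ ($b{\left(D,o \right)} = \left(\left(-14 + 72 D\right) + D\right) + 2 = \left(-14 + 73 D\right) + 2 = -12 + 73 D$)
$\left(-7175 - u{\left(-108 \right)}\right) - b{\left(-70,183 \right)} = \left(-7175 - \left(- \frac{38}{-108} - - \frac{108}{53}\right)\right) - \left(-12 + 73 \left(-70\right)\right) = \left(-7175 - \left(\left(-38\right) \left(- \frac{1}{108}\right) + \frac{108}{53}\right)\right) - \left(-12 - 5110\right) = \left(-7175 - \left(\frac{19}{54} + \frac{108}{53}\right)\right) - -5122 = \left(-7175 - \frac{6839}{2862}\right) + 5122 = - \frac{20541689}{2862} + 5122 = - \frac{5882525}{2862}$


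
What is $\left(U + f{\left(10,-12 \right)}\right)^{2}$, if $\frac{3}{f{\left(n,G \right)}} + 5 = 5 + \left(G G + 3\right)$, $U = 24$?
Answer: $\frac{1385329}{2401} \approx 576.98$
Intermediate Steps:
$f{\left(n,G \right)} = \frac{3}{3 + G^{2}}$ ($f{\left(n,G \right)} = \frac{3}{-5 + \left(5 + \left(G G + 3\right)\right)} = \frac{3}{-5 + \left(5 + \left(G^{2} + 3\right)\right)} = \frac{3}{-5 + \left(5 + \left(3 + G^{2}\right)\right)} = \frac{3}{-5 + \left(8 + G^{2}\right)} = \frac{3}{3 + G^{2}}$)
$\left(U + f{\left(10,-12 \right)}\right)^{2} = \left(24 + \frac{3}{3 + \left(-12\right)^{2}}\right)^{2} = \left(24 + \frac{3}{3 + 144}\right)^{2} = \left(24 + \frac{3}{147}\right)^{2} = \left(24 + 3 \cdot \frac{1}{147}\right)^{2} = \left(24 + \frac{1}{49}\right)^{2} = \left(\frac{1177}{49}\right)^{2} = \frac{1385329}{2401}$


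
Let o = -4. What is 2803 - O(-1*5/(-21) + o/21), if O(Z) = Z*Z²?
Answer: 25958582/9261 ≈ 2803.0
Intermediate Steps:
O(Z) = Z³
2803 - O(-1*5/(-21) + o/21) = 2803 - (-1*5/(-21) - 4/21)³ = 2803 - (-5*(-1/21) - 4*1/21)³ = 2803 - (5/21 - 4/21)³ = 2803 - (1/21)³ = 2803 - 1*1/9261 = 2803 - 1/9261 = 25958582/9261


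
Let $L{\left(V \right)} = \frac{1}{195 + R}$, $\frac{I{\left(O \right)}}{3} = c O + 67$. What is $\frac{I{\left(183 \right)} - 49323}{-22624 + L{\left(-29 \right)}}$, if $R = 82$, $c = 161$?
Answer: $- \frac{3625653}{2088949} \approx -1.7356$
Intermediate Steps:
$I{\left(O \right)} = 201 + 483 O$ ($I{\left(O \right)} = 3 \left(161 O + 67\right) = 3 \left(67 + 161 O\right) = 201 + 483 O$)
$L{\left(V \right)} = \frac{1}{277}$ ($L{\left(V \right)} = \frac{1}{195 + 82} = \frac{1}{277}$)
$\frac{I{\left(183 \right)} - 49323}{-22624 + L{\left(-29 \right)}} = \frac{\left(201 + 483 \cdot 183\right) - 49323}{-22624 + \frac{1}{277}} = \frac{\left(201 + 88389\right) - 49323}{- \frac{6266847}{277}} = \left(88590 - 49323\right) \left(- \frac{277}{6266847}\right) = 39267 \left(- \frac{277}{6266847}\right) = - \frac{3625653}{2088949}$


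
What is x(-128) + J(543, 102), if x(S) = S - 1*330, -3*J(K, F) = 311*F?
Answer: -11032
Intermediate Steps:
J(K, F) = -311*F/3
x(S) = -330 + S (x(S) = S - 330 = -330 + S)
x(-128) + J(543, 102) = (-330 - 128) - 311/3*102 = -458 - 10574 = -11032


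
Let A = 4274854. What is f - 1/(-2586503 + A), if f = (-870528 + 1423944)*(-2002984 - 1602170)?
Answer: -3368513339053060465/1688351 ≈ -1.9952e+12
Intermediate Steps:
f = -1995149906064 (f = 553416*(-3605154) = -1995149906064)
f - 1/(-2586503 + A) = -1995149906064 - 1/(-2586503 + 4274854) = -1995149906064 - 1/1688351 = -3368513339053060465/1688351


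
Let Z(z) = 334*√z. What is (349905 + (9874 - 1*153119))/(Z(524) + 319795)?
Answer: 66088834700/102210386681 - 138048880*√131/102210386681 ≈ 0.63114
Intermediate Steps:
(349905 + (9874 - 1*153119))/(Z(524) + 319795) = (349905 + (9874 - 1*153119))/(334*√524 + 319795) = (349905 + (9874 - 153119))/(334*(2*√131) + 319795) = (349905 - 143245)/(668*√131 + 319795) = 206660/(319795 + 668*√131)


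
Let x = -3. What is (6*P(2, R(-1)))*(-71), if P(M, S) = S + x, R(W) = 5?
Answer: -852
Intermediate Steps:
P(M, S) = -3 + S (P(M, S) = S - 3 = -3 + S)
(6*P(2, R(-1)))*(-71) = (6*(-3 + 5))*(-71) = (6*2)*(-71) = 12*(-71) = -852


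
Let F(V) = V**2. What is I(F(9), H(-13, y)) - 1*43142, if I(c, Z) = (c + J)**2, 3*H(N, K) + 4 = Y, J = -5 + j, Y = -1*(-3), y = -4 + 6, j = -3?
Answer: -37813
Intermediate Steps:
y = 2
Y = 3
J = -8 (J = -5 - 3 = -8)
H(N, K) = -1/3 (H(N, K) = -4/3 + (1/3)*3 = -4/3 + 1 = -1/3)
I(c, Z) = (-8 + c)**2 (I(c, Z) = (c - 8)**2 = (-8 + c)**2)
I(F(9), H(-13, y)) - 1*43142 = (-8 + 9**2)**2 - 1*43142 = (-8 + 81)**2 - 43142 = 73**2 - 43142 = 5329 - 43142 = -37813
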